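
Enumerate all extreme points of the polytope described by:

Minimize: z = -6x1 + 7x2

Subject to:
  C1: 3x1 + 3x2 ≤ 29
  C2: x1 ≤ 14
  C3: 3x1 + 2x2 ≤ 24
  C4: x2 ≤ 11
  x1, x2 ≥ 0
Each vertex is the intersection of two constraint boundaries that also satisfies all remaining constraints:
  x1 = 0 and x2 = 0 → (0, 0)
  3x1 + 2x2 = 24 and x2 = 0 → (8, 0)
  3x1 + 3x2 = 29 and 3x1 + 2x2 = 24 → (4.667, 5)
  3x1 + 3x2 = 29 and x1 = 0 → (0, 9.667)

Vertices: (0, 0), (8, 0), (4.667, 5), (0, 9.667)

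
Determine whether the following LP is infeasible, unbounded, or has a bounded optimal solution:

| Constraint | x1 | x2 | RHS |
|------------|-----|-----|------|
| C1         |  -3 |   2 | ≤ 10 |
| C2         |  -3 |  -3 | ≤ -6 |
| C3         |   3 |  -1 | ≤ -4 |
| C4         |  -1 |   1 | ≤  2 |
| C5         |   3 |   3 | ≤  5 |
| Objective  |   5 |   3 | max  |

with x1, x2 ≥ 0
C5 requires 3x1 + 3x2 ≤ 5, while C2 (-3x1 - 3x2 ≤ -6) is equivalent to 3x1 + 3x2 ≥ 6. Together they would need 6 ≤ 3x1 + 3x2 ≤ 5, which is impossible since 6 > 5. No point satisfies all constraints.

The feasible region is empty; the LP is infeasible.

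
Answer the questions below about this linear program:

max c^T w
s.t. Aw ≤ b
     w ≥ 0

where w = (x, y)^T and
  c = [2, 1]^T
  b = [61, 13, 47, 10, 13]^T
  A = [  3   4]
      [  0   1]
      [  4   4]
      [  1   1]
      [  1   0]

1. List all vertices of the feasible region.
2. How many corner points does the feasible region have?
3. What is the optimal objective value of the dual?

1. (0, 0), (10, 0), (0, 10)
2. 3
3. 20 (by strong duality, equal to the primal optimum)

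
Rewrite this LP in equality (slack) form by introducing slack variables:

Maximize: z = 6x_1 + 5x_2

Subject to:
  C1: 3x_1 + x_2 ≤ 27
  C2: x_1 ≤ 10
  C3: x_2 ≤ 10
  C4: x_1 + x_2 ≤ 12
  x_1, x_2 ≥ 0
max z = 6x_1 + 5x_2

s.t.
  3x_1 + x_2 + s1 = 27
  x_1 + s2 = 10
  x_2 + s3 = 10
  x_1 + x_2 + s4 = 12
  x_1, x_2, s1, s2, s3, s4 ≥ 0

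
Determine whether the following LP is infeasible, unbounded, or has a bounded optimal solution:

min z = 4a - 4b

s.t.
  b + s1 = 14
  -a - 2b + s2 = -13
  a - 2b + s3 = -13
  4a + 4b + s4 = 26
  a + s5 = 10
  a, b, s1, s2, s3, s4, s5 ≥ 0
The point (0, 6.5) satisfies every constraint, so the LP is feasible; the constraints give a ≤ 10 and b ≤ 14, which with a, b ≥ 0 keep the feasible region inside a bounded box. A feasible, bounded LP attains a finite optimum at a vertex.

The LP has an optimal solution: (0, 6.5) with z = -26.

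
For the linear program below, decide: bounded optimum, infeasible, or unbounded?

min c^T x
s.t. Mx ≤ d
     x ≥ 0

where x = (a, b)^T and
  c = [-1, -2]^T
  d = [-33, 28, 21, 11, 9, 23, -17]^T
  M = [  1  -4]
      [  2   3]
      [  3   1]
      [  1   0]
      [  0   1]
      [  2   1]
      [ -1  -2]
The point (0.5, 9) satisfies every constraint, so the LP is feasible; the constraints give a ≤ 11 and b ≤ 9, which with a, b ≥ 0 keep the feasible region inside a bounded box. A feasible, bounded LP attains a finite optimum at a vertex.

Evaluating z = -a - 2b at each vertex:
  (0, 8.5): z = -17
  (0.3333, 8.333): z = -17
  (1.182, 8.545): z = -18.27
  (0.5, 9): z = -18.5
  (0, 9): z = -18

The LP has an optimal solution: (0.5, 9) with z = -18.5.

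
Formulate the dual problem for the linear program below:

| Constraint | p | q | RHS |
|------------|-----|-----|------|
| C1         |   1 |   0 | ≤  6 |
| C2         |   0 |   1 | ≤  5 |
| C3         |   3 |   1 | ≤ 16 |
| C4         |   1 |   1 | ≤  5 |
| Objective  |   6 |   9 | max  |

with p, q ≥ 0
Minimize: z = 6y1 + 5y2 + 16y3 + 5y4

Subject to:
  C1: -y1 - 3y3 - y4 ≤ -6
  C2: -y2 - y3 - y4 ≤ -9
  y1, y2, y3, y4 ≥ 0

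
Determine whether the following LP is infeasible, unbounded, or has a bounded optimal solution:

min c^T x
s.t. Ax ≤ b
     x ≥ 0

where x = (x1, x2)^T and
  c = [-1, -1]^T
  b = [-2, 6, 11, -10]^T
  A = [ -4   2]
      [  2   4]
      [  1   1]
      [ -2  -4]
One constraint requires 2x1 + 4x2 ≤ 6, while the constraint -2x1 - 4x2 ≤ -10 is equivalent to 2x1 + 4x2 ≥ 10. Together they would need 10 ≤ 2x1 + 4x2 ≤ 6, which is impossible since 10 > 6. No point satisfies all constraints.

Infeasible: no point satisfies all constraints simultaneously.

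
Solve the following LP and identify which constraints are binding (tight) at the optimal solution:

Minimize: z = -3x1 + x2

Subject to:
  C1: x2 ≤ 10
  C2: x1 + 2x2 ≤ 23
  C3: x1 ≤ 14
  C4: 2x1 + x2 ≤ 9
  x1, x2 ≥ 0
Optimal: x1 = 4.5, x2 = 0
Slack at optimum:
  C1: slack = 10
  C2: slack = 18.5
  C3: slack = 9.5
  C4: slack = 0 (binding)
  x1 ≥ 0: x1 = 4.5
  x2 ≥ 0: x2 = 0 (binding)
Binding constraints: C4, x2 ≥ 0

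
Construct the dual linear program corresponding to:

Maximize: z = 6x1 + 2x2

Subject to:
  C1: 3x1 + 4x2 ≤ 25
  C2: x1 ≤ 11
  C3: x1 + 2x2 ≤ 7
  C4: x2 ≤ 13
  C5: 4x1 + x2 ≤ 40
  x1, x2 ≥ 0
Minimize: z = 25y1 + 11y2 + 7y3 + 13y4 + 40y5

Subject to:
  C1: -3y1 - y2 - y3 - 4y5 ≤ -6
  C2: -4y1 - 2y3 - y4 - y5 ≤ -2
  y1, y2, y3, y4, y5 ≥ 0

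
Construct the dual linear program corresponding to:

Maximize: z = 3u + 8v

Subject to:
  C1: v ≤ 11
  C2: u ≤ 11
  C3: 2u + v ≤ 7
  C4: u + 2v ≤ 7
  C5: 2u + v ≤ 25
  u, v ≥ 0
Minimize: z = 11y1 + 11y2 + 7y3 + 7y4 + 25y5

Subject to:
  C1: -y2 - 2y3 - y4 - 2y5 ≤ -3
  C2: -y1 - y3 - 2y4 - y5 ≤ -8
  y1, y2, y3, y4, y5 ≥ 0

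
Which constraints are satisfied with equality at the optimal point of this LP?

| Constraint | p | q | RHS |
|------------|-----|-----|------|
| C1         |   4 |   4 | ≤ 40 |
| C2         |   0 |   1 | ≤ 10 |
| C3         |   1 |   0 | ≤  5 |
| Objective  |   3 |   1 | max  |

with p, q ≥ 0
Optimal: p = 5, q = 5
Binding: C1, C3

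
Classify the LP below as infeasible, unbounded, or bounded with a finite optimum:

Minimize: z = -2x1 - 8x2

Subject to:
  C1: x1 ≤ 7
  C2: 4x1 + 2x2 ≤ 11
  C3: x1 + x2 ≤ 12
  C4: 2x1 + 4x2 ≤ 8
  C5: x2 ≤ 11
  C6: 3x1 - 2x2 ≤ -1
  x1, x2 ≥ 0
The point (0, 2) satisfies every constraint, so the LP is feasible; the constraints give x1 ≤ 7 and x2 ≤ 11, which with x1, x2 ≥ 0 keep the feasible region inside a bounded box. A feasible, bounded LP attains a finite optimum at a vertex.

Evaluating z = -2x1 - 8x2 at each vertex:
  (0, 0.5): z = -4
  (0.75, 1.625): z = -14.5
  (0, 2): z = -16

Feasible with finite optimum z* = -16 at (0, 2).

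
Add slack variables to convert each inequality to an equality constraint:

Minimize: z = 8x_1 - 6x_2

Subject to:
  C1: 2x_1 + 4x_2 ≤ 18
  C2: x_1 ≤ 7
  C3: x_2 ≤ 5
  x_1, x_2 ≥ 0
min z = 8x_1 - 6x_2

s.t.
  2x_1 + 4x_2 + s1 = 18
  x_1 + s2 = 7
  x_2 + s3 = 5
  x_1, x_2, s1, s2, s3 ≥ 0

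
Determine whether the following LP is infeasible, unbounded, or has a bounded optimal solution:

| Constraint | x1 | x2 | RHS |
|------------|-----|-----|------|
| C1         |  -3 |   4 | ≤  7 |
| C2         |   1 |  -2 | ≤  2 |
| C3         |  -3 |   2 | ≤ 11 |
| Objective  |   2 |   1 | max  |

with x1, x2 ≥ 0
Feasible point: (0, 0) satisfies every constraint, so the LP is feasible.
Direction d = (4, 3): for each constraint row a, a·d ≤ 0 —
  (-3)(4) + (4)(3) = 0 ≤ 0
  (1)(4) + (-2)(3) = -2 ≤ 0
  (-3)(4) + (2)(3) = -6 ≤ 0
and d ≥ 0, so (0, 0) + t·d stays feasible for every t ≥ 0. Along this ray z = 2x1 + x2 changes by 11 per unit t, so z → +∞.

The LP is unbounded; z can be made arbitrarily large.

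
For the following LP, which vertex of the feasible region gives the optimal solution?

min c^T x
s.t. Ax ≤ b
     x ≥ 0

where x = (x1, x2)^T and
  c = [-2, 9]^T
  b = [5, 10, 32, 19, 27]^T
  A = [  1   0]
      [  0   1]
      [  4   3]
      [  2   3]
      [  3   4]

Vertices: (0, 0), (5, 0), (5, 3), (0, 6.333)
Evaluating z = -2x1 + 9x2 at each vertex:
  (0, 0): z = 0
  (5, 0): z = -10
  (5, 3): z = 17
  (0, 6.333): z = 57

The smallest value is z = -10, attained at (5, 0).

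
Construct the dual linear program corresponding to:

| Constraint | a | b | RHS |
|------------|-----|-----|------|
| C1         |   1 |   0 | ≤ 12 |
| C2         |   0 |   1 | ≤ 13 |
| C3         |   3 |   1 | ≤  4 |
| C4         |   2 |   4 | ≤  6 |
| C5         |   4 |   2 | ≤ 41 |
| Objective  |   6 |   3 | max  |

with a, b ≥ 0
Minimize: z = 12y1 + 13y2 + 4y3 + 6y4 + 41y5

Subject to:
  C1: -y1 - 3y3 - 2y4 - 4y5 ≤ -6
  C2: -y2 - y3 - 4y4 - 2y5 ≤ -3
  y1, y2, y3, y4, y5 ≥ 0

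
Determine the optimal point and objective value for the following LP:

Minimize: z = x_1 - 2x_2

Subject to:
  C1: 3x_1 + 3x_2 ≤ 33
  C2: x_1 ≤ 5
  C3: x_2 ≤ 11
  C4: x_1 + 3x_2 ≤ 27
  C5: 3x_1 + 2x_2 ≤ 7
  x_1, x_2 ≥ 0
Each vertex is the intersection of two constraint boundaries that also satisfies all remaining constraints:
  x_1 = 0 and x_2 = 0 → (0, 0)
  3x_1 + 2x_2 = 7 and x_2 = 0 → (2.333, 0)
  3x_1 + 2x_2 = 7 and x_1 = 0 → (0, 3.5)

Evaluating z = x_1 - 2x_2 at each vertex:
  (0, 0): z = 0
  (2.333, 0): z = 2.333
  (0, 3.5): z = -7

The minimum is at (0, 3.5) with z = -7.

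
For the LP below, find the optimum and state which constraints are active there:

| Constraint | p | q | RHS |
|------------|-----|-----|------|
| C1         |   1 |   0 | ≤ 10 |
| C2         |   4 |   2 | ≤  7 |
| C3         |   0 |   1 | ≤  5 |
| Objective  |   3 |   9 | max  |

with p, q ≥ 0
Optimal: p = 0, q = 3.5
Slack at optimum:
  C1: slack = 10
  C2: slack = 0 (binding)
  C3: slack = 1.5
  p ≥ 0: p = 0 (binding)
  q ≥ 0: q = 3.5
Binding constraints: C2, p ≥ 0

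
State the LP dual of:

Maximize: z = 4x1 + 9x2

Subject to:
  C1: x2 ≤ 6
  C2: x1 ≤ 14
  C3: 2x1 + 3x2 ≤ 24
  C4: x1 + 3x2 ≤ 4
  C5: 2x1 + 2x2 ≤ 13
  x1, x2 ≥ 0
Minimize: z = 6y1 + 14y2 + 24y3 + 4y4 + 13y5

Subject to:
  C1: -y2 - 2y3 - y4 - 2y5 ≤ -4
  C2: -y1 - 3y3 - 3y4 - 2y5 ≤ -9
  y1, y2, y3, y4, y5 ≥ 0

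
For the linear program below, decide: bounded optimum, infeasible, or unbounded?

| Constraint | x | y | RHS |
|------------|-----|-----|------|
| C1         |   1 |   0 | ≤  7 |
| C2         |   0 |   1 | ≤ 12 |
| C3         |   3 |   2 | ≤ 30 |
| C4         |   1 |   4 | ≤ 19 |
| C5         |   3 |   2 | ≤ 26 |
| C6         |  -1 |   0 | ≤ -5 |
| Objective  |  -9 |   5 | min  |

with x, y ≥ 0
The point (7, 0) satisfies every constraint, so the LP is feasible; the constraints give x ≤ 7 and y ≤ 12, which with x, y ≥ 0 keep the feasible region inside a bounded box. A feasible, bounded LP attains a finite optimum at a vertex.

Bounded optimum: z* = -63 at (7, 0).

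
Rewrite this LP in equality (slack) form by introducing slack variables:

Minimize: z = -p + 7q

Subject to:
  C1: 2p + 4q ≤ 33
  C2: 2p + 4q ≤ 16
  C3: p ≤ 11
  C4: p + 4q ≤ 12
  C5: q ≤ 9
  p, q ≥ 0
min z = -p + 7q

s.t.
  2p + 4q + s1 = 33
  2p + 4q + s2 = 16
  p + s3 = 11
  p + 4q + s4 = 12
  q + s5 = 9
  p, q, s1, s2, s3, s4, s5 ≥ 0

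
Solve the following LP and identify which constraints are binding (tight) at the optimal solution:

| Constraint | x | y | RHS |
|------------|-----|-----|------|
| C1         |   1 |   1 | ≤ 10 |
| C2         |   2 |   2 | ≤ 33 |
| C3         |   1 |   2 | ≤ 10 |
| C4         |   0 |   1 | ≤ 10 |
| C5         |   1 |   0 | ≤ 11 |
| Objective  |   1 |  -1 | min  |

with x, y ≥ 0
Optimal: x = 0, y = 5
Binding: C3, x ≥ 0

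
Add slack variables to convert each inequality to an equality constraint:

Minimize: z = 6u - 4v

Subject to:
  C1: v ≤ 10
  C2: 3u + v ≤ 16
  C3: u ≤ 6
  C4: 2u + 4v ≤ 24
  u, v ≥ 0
min z = 6u - 4v

s.t.
  v + s1 = 10
  3u + v + s2 = 16
  u + s3 = 6
  2u + 4v + s4 = 24
  u, v, s1, s2, s3, s4 ≥ 0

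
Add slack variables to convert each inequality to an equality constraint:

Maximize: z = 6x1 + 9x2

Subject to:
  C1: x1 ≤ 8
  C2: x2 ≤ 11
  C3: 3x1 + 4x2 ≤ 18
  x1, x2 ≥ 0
max z = 6x1 + 9x2

s.t.
  x1 + s1 = 8
  x2 + s2 = 11
  3x1 + 4x2 + s3 = 18
  x1, x2, s1, s2, s3 ≥ 0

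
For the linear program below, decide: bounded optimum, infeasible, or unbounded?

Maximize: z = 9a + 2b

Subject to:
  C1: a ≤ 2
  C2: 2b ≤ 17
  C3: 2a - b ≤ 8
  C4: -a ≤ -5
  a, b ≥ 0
C1 requires a ≤ 2, while C4 (-a ≤ -5) is equivalent to a ≥ 5. Together they would need 5 ≤ a ≤ 2, which is impossible since 5 > 2. No point satisfies all constraints.

The feasible region is empty; the LP is infeasible.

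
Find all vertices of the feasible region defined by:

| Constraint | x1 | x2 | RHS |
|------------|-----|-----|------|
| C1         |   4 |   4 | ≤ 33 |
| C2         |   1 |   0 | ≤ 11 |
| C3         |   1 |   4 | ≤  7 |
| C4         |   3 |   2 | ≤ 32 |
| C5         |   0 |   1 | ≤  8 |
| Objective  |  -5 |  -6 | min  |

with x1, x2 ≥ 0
Each vertex is the intersection of two constraint boundaries that also satisfies all remaining constraints:
  x1 = 0 and x2 = 0 → (0, 0)
  x1 + 4x2 = 7 and x2 = 0 → (7, 0)
  x1 + 4x2 = 7 and x1 = 0 → (0, 1.75)

Vertices: (0, 0), (7, 0), (0, 1.75)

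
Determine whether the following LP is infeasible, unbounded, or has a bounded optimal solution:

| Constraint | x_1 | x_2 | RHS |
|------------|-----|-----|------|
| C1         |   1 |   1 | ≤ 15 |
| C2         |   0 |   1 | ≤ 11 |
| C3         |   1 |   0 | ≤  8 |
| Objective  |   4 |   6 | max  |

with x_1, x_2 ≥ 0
The point (4, 11) satisfies every constraint, so the LP is feasible; the constraints give x_1 ≤ 8 and x_2 ≤ 11, which with x_1, x_2 ≥ 0 keep the feasible region inside a bounded box. A feasible, bounded LP attains a finite optimum at a vertex.

Evaluating z = 4x_1 + 6x_2 at each vertex:
  (0, 0): z = 0
  (8, 0): z = 32
  (8, 7): z = 74
  (4, 11): z = 82
  (0, 11): z = 66

The LP has an optimal solution: (4, 11) with z = 82.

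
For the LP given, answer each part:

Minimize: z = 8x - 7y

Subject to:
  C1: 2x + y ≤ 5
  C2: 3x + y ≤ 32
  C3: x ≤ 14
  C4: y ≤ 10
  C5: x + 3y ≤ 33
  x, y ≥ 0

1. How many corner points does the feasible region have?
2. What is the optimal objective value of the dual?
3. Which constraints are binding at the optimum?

1. 3
2. -35 (by strong duality, equal to the primal optimum)
3. C1, x ≥ 0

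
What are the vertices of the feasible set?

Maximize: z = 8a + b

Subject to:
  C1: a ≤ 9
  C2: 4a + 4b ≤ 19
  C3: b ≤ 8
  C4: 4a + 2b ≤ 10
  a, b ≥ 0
Each vertex is the intersection of two constraint boundaries that also satisfies all remaining constraints:
  a = 0 and b = 0 → (0, 0)
  4a + 2b = 10 and b = 0 → (2.5, 0)
  4a + 4b = 19 and 4a + 2b = 10 → (0.25, 4.5)
  4a + 4b = 19 and a = 0 → (0, 4.75)

Vertices: (0, 0), (2.5, 0), (0.25, 4.5), (0, 4.75)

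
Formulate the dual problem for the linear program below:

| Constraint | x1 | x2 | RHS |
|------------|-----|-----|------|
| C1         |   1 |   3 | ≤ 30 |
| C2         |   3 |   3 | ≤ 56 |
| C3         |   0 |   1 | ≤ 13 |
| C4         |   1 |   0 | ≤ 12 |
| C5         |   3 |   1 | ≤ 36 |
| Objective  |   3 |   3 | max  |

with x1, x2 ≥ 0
Minimize: z = 30y1 + 56y2 + 13y3 + 12y4 + 36y5

Subject to:
  C1: -y1 - 3y2 - y4 - 3y5 ≤ -3
  C2: -3y1 - 3y2 - y3 - y5 ≤ -3
  y1, y2, y3, y4, y5 ≥ 0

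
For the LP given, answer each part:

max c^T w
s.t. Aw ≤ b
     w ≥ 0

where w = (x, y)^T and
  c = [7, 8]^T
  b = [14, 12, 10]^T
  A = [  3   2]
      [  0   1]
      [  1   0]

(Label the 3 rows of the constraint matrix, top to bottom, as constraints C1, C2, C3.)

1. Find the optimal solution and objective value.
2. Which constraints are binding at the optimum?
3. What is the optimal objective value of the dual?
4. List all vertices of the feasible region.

1. x = 0, y = 7, z = 56
2. C1, x ≥ 0
3. 56 (by strong duality, equal to the primal optimum)
4. (0, 0), (4.667, 0), (0, 7)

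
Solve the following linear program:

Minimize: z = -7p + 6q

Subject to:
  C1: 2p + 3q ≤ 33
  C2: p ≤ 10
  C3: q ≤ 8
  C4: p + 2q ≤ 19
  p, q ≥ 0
p = 10, q = 0, z = -70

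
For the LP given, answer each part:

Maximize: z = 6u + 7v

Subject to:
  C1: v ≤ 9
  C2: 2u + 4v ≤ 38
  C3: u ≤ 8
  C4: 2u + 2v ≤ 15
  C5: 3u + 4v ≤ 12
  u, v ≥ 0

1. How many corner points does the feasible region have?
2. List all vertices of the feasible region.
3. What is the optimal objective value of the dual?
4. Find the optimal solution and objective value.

1. 3
2. (0, 0), (4, 0), (0, 3)
3. 24 (by strong duality, equal to the primal optimum)
4. u = 4, v = 0, z = 24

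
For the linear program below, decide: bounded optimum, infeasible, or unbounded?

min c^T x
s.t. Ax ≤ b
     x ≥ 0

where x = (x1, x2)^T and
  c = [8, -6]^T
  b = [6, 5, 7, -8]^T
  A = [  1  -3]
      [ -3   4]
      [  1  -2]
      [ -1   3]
One constraint requires x1 - 3x2 ≤ 6, while the constraint -x1 + 3x2 ≤ -8 is equivalent to x1 - 3x2 ≥ 8. Together they would need 8 ≤ x1 - 3x2 ≤ 6, which is impossible since 8 > 6. No point satisfies all constraints.

Infeasible — the constraint set is empty.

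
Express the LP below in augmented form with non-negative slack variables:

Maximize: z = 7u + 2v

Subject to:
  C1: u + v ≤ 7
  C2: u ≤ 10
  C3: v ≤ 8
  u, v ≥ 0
max z = 7u + 2v

s.t.
  u + v + s1 = 7
  u + s2 = 10
  v + s3 = 8
  u, v, s1, s2, s3 ≥ 0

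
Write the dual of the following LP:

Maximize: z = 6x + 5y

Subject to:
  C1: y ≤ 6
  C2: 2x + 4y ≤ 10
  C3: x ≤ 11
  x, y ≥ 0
Minimize: z = 6y1 + 10y2 + 11y3

Subject to:
  C1: -2y2 - y3 ≤ -6
  C2: -y1 - 4y2 ≤ -5
  y1, y2, y3 ≥ 0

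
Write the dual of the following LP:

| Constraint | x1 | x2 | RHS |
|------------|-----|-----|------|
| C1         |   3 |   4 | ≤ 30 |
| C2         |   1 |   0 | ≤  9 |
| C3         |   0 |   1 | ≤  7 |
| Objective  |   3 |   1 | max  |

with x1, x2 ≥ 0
Minimize: z = 30y1 + 9y2 + 7y3

Subject to:
  C1: -3y1 - y2 ≤ -3
  C2: -4y1 - y3 ≤ -1
  y1, y2, y3 ≥ 0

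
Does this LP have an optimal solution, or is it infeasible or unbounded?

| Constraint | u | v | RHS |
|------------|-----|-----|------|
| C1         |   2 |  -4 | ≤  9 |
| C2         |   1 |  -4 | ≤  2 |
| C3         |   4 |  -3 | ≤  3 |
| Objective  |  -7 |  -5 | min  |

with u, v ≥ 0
Feasible point: (0, 0) satisfies every constraint, so the LP is feasible.
Direction d = (0, 1): for each constraint row a, a·d ≤ 0 —
  (2)(0) + (-4)(1) = -4 ≤ 0
  (1)(0) + (-4)(1) = -4 ≤ 0
  (4)(0) + (-3)(1) = -3 ≤ 0
and d ≥ 0, so (0, 0) + t·d stays feasible for every t ≥ 0. Along this ray z = -7u - 5v changes by -5 per unit t, so z → −∞.

The LP is unbounded; z can be made arbitrarily small.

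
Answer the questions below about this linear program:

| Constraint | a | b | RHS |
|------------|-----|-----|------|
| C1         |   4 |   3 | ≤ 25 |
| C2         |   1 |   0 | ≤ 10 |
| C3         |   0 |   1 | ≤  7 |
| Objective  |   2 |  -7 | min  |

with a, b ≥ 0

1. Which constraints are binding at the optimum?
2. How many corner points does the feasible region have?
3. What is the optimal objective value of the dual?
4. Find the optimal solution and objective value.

1. C3, a ≥ 0
2. 4
3. -49 (by strong duality, equal to the primal optimum)
4. a = 0, b = 7, z = -49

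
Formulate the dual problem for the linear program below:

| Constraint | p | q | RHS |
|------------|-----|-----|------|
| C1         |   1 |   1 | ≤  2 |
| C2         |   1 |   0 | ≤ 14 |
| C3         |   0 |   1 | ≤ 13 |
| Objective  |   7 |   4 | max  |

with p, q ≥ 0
Minimize: z = 2y1 + 14y2 + 13y3

Subject to:
  C1: -y1 - y2 ≤ -7
  C2: -y1 - y3 ≤ -4
  y1, y2, y3 ≥ 0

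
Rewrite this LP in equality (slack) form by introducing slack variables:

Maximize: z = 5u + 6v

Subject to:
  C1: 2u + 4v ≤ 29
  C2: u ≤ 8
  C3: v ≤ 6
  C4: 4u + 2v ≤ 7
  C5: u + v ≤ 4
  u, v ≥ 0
max z = 5u + 6v

s.t.
  2u + 4v + s1 = 29
  u + s2 = 8
  v + s3 = 6
  4u + 2v + s4 = 7
  u + v + s5 = 4
  u, v, s1, s2, s3, s4, s5 ≥ 0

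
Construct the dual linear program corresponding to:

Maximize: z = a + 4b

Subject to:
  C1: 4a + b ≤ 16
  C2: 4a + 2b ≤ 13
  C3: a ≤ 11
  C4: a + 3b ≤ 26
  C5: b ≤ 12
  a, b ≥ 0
Minimize: z = 16y1 + 13y2 + 11y3 + 26y4 + 12y5

Subject to:
  C1: -4y1 - 4y2 - y3 - y4 ≤ -1
  C2: -y1 - 2y2 - 3y4 - y5 ≤ -4
  y1, y2, y3, y4, y5 ≥ 0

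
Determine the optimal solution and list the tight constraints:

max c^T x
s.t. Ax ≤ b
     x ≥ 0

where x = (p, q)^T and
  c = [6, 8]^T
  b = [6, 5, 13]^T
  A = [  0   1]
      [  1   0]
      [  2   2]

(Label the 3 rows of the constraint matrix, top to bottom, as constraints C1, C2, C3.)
Optimal: p = 0.5, q = 6
Binding: C1, C3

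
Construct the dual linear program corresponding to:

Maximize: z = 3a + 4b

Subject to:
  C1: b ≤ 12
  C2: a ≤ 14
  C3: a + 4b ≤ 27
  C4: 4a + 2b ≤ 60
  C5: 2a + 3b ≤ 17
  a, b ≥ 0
Minimize: z = 12y1 + 14y2 + 27y3 + 60y4 + 17y5

Subject to:
  C1: -y2 - y3 - 4y4 - 2y5 ≤ -3
  C2: -y1 - 4y3 - 2y4 - 3y5 ≤ -4
  y1, y2, y3, y4, y5 ≥ 0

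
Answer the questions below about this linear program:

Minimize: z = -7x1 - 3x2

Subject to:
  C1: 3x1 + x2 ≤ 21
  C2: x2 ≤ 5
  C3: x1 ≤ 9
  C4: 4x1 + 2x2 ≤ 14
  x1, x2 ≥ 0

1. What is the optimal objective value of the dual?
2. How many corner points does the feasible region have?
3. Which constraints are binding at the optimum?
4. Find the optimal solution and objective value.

1. -24.5 (by strong duality, equal to the primal optimum)
2. 4
3. C4, x2 ≥ 0
4. x1 = 3.5, x2 = 0, z = -24.5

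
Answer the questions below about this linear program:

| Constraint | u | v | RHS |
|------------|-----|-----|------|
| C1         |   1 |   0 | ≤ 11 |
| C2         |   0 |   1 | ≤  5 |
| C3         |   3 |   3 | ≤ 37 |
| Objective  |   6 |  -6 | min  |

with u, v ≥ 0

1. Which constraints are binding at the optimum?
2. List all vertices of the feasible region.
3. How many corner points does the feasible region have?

1. C2, u ≥ 0
2. (0, 0), (11, 0), (11, 1.333), (7.333, 5), (0, 5)
3. 5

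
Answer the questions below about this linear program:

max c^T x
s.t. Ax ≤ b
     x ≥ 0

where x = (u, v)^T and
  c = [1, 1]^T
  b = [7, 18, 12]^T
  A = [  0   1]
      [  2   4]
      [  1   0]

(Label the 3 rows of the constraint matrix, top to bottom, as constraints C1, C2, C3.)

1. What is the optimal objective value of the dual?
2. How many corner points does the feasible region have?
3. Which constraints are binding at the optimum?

1. 9 (by strong duality, equal to the primal optimum)
2. 3
3. C2, v ≥ 0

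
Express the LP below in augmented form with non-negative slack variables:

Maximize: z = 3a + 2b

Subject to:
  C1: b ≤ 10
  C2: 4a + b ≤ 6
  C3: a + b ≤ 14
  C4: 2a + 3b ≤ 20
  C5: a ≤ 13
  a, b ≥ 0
max z = 3a + 2b

s.t.
  b + s1 = 10
  4a + b + s2 = 6
  a + b + s3 = 14
  2a + 3b + s4 = 20
  a + s5 = 13
  a, b, s1, s2, s3, s4, s5 ≥ 0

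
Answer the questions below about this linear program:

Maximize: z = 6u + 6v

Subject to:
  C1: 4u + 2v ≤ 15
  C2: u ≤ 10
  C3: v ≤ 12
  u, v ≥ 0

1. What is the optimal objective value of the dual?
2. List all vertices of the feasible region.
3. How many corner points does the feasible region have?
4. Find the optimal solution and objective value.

1. 45 (by strong duality, equal to the primal optimum)
2. (0, 0), (3.75, 0), (0, 7.5)
3. 3
4. u = 0, v = 7.5, z = 45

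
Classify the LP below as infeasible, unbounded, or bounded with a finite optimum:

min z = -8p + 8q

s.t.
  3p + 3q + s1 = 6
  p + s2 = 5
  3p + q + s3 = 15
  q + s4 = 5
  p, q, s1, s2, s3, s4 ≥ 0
The point (2, 0) satisfies every constraint, so the LP is feasible; the constraints give p ≤ 5 and q ≤ 5, which with p, q ≥ 0 keep the feasible region inside a bounded box. A feasible, bounded LP attains a finite optimum at a vertex.

Evaluating z = -8p + 8q at each vertex:
  (0, 0): z = 0
  (2, 0): z = -16
  (0, 2): z = 16

The LP has an optimal solution: (2, 0) with z = -16.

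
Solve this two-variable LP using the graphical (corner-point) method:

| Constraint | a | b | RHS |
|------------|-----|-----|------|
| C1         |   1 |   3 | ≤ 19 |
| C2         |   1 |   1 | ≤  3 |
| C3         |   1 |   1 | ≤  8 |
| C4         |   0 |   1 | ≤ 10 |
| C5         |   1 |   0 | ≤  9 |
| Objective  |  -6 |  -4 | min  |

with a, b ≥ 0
Each vertex is the intersection of two constraint boundaries that also satisfies all remaining constraints:
  a = 0 and b = 0 → (0, 0)
  a + b = 3 and b = 0 → (3, 0)
  a + b = 3 and a = 0 → (0, 3)

Evaluating z = -6a - 4b at each vertex:
  (0, 0): z = 0
  (3, 0): z = -18
  (0, 3): z = -12

The minimum is at (3, 0) with z = -18.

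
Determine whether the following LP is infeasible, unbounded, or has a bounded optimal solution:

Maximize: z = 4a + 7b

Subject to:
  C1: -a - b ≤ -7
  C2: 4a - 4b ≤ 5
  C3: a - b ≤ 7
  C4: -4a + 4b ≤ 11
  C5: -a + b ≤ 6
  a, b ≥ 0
Feasible point: (3, 4) satisfies every constraint, so the LP is feasible.
Direction d = (1, 1): for each constraint row a, a·d ≤ 0 —
  (-1)(1) + (-1)(1) = -2 ≤ 0
  (4)(1) + (-4)(1) = 0 ≤ 0
  (1)(1) + (-1)(1) = 0 ≤ 0
  (-4)(1) + (4)(1) = 0 ≤ 0
  (-1)(1) + (1)(1) = 0 ≤ 0
and d ≥ 0, so (3, 4) + t·d stays feasible for every t ≥ 0. Along this ray z = 4a + 7b changes by 11 per unit t, so z → +∞.

The LP is unbounded; z can be made arbitrarily large.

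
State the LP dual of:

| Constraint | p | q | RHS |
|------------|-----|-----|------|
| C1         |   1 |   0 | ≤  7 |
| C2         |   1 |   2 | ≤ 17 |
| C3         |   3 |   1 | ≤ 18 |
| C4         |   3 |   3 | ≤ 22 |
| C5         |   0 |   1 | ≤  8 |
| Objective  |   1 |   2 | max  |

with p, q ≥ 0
Minimize: z = 7y1 + 17y2 + 18y3 + 22y4 + 8y5

Subject to:
  C1: -y1 - y2 - 3y3 - 3y4 ≤ -1
  C2: -2y2 - y3 - 3y4 - y5 ≤ -2
  y1, y2, y3, y4, y5 ≥ 0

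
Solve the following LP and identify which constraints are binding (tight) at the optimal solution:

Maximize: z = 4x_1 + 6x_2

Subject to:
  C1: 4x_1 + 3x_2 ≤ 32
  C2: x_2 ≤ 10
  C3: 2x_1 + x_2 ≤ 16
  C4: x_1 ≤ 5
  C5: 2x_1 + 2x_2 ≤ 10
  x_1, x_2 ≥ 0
Optimal: x_1 = 0, x_2 = 5
Slack at optimum:
  C1: slack = 17
  C2: slack = 5
  C3: slack = 11
  C4: slack = 5
  C5: slack = 0 (binding)
  x_1 ≥ 0: x_1 = 0 (binding)
  x_2 ≥ 0: x_2 = 5
Binding constraints: C5, x_1 ≥ 0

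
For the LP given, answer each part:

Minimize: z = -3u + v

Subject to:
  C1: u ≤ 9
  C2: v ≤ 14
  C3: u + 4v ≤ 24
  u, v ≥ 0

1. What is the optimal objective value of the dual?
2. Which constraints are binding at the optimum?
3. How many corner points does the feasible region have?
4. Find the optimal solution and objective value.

1. -27 (by strong duality, equal to the primal optimum)
2. C1, v ≥ 0
3. 4
4. u = 9, v = 0, z = -27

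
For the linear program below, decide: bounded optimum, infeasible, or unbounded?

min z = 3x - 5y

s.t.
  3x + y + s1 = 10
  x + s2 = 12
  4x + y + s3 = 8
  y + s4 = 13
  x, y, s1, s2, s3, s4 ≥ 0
The point (0, 8) satisfies every constraint, so the LP is feasible; the constraints give x ≤ 12 and y ≤ 13, which with x, y ≥ 0 keep the feasible region inside a bounded box. A feasible, bounded LP attains a finite optimum at a vertex.

Evaluating z = 3x - 5y at each vertex:
  (0, 0): z = 0
  (2, 0): z = 6
  (0, 8): z = -40

Bounded optimum: z* = -40 at (0, 8).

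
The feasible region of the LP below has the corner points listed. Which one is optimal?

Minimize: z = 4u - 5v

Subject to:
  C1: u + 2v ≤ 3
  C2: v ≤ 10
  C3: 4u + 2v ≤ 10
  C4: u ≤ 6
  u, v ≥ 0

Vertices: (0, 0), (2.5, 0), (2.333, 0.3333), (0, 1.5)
(0, 1.5) with z = -7.5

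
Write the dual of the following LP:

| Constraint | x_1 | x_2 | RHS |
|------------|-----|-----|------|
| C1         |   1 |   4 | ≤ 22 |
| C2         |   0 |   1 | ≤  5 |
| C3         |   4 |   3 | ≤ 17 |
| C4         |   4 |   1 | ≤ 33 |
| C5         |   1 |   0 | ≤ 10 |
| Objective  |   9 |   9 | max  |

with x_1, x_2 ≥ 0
Minimize: z = 22y1 + 5y2 + 17y3 + 33y4 + 10y5

Subject to:
  C1: -y1 - 4y3 - 4y4 - y5 ≤ -9
  C2: -4y1 - y2 - 3y3 - y4 ≤ -9
  y1, y2, y3, y4, y5 ≥ 0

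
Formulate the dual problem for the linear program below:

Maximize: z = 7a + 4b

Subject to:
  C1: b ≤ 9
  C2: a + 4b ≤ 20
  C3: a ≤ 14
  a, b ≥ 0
Minimize: z = 9y1 + 20y2 + 14y3

Subject to:
  C1: -y2 - y3 ≤ -7
  C2: -y1 - 4y2 ≤ -4
  y1, y2, y3 ≥ 0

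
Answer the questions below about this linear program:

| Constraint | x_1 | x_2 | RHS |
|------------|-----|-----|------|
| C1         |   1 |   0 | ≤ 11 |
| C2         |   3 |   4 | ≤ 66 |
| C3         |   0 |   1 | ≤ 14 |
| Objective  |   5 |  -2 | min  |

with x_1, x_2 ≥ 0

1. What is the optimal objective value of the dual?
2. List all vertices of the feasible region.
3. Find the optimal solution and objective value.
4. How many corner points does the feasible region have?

1. -28 (by strong duality, equal to the primal optimum)
2. (0, 0), (11, 0), (11, 8.25), (3.333, 14), (0, 14)
3. x_1 = 0, x_2 = 14, z = -28
4. 5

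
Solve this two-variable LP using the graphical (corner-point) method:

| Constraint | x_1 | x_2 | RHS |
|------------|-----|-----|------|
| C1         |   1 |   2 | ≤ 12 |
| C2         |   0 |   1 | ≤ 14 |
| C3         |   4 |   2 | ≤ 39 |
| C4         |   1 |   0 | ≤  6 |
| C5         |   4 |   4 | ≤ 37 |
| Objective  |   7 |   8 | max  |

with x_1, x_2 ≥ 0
x_1 = 6, x_2 = 3, z = 66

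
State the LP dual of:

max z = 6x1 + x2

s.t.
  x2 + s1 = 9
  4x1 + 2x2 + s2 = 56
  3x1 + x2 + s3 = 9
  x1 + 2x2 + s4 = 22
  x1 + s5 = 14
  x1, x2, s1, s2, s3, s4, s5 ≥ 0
Minimize: z = 9y1 + 56y2 + 9y3 + 22y4 + 14y5

Subject to:
  C1: -4y2 - 3y3 - y4 - y5 ≤ -6
  C2: -y1 - 2y2 - y3 - 2y4 ≤ -1
  y1, y2, y3, y4, y5 ≥ 0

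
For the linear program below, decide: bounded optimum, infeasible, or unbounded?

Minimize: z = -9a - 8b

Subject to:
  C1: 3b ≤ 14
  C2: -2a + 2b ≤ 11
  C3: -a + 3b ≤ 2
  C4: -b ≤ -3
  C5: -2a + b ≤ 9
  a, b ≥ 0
Feasible point: (7, 3) satisfies every constraint, so the LP is feasible.
Direction d = (1, 0): for each constraint row a, a·d ≤ 0 —
  (0)(1) + (3)(0) = 0 ≤ 0
  (-2)(1) + (2)(0) = -2 ≤ 0
  (-1)(1) + (3)(0) = -1 ≤ 0
  (0)(1) + (-1)(0) = 0 ≤ 0
  (-2)(1) + (1)(0) = -2 ≤ 0
and d ≥ 0, so (7, 3) + t·d stays feasible for every t ≥ 0. Along this ray z = -9a - 8b changes by -9 per unit t, so z → −∞.

The LP is unbounded; z can be made arbitrarily small.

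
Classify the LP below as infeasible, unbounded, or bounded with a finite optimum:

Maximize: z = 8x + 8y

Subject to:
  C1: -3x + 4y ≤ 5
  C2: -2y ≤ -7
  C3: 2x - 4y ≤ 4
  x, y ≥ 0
Feasible point: (4, 4) satisfies every constraint, so the LP is feasible.
Direction d = (4, 3): for each constraint row a, a·d ≤ 0 —
  (-3)(4) + (4)(3) = 0 ≤ 0
  (0)(4) + (-2)(3) = -6 ≤ 0
  (2)(4) + (-4)(3) = -4 ≤ 0
and d ≥ 0, so (4, 4) + t·d stays feasible for every t ≥ 0. Along this ray z = 8x + 8y changes by 56 per unit t, so z → +∞.

The LP is unbounded; z can be made arbitrarily large.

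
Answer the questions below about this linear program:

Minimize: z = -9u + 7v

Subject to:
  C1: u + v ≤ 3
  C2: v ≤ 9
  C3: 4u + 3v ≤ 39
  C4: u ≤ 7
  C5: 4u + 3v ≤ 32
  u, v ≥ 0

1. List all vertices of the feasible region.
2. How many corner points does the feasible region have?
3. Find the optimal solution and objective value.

1. (0, 0), (3, 0), (0, 3)
2. 3
3. u = 3, v = 0, z = -27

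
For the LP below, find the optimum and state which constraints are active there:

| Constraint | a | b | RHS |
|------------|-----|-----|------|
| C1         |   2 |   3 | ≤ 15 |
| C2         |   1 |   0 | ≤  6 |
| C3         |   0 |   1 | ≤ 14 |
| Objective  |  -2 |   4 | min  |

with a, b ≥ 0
Optimal: a = 6, b = 0
Slack at optimum:
  C1: slack = 3
  C2: slack = 0 (binding)
  C3: slack = 14
  a ≥ 0: a = 6
  b ≥ 0: b = 0 (binding)
Binding constraints: C2, b ≥ 0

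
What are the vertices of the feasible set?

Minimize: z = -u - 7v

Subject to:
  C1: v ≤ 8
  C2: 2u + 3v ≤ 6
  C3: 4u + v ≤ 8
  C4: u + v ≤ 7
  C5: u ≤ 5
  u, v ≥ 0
Each vertex is the intersection of two constraint boundaries that also satisfies all remaining constraints:
  u = 0 and v = 0 → (0, 0)
  4u + v = 8 and v = 0 → (2, 0)
  2u + 3v = 6 and 4u + v = 8 → (1.8, 0.8)
  2u + 3v = 6 and u = 0 → (0, 2)

Vertices: (0, 0), (2, 0), (1.8, 0.8), (0, 2)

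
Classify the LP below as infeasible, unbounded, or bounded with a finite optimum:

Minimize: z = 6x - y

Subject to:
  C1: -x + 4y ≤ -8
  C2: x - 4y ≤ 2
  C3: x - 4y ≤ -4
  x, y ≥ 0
C2 requires x - 4y ≤ 2, while C1 (-x + 4y ≤ -8) is equivalent to x - 4y ≥ 8. Together they would need 8 ≤ x - 4y ≤ 2, which is impossible since 8 > 2. No point satisfies all constraints.

Infeasible — the constraint set is empty.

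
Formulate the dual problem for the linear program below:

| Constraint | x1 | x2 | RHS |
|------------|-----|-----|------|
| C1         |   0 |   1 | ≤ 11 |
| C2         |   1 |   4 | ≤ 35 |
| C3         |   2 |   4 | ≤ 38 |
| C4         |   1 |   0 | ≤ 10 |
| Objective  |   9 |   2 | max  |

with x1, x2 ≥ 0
Minimize: z = 11y1 + 35y2 + 38y3 + 10y4

Subject to:
  C1: -y2 - 2y3 - y4 ≤ -9
  C2: -y1 - 4y2 - 4y3 ≤ -2
  y1, y2, y3, y4 ≥ 0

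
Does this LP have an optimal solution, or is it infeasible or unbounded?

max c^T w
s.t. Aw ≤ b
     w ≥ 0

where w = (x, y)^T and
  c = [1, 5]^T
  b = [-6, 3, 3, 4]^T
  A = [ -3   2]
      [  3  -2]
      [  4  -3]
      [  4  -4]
One constraint requires 3x - 2y ≤ 3, while the constraint -3x + 2y ≤ -6 is equivalent to 3x - 2y ≥ 6. Together they would need 6 ≤ 3x - 2y ≤ 3, which is impossible since 6 > 3. No point satisfies all constraints.

Infeasible — the constraint set is empty.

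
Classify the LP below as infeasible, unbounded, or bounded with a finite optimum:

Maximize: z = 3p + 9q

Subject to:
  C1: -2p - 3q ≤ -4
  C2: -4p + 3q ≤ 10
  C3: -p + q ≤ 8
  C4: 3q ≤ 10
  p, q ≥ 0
Feasible point: (0, 2) satisfies every constraint, so the LP is feasible.
Direction d = (1, 0): for each constraint row a, a·d ≤ 0 —
  (-2)(1) + (-3)(0) = -2 ≤ 0
  (-4)(1) + (3)(0) = -4 ≤ 0
  (-1)(1) + (1)(0) = -1 ≤ 0
  (0)(1) + (3)(0) = 0 ≤ 0
and d ≥ 0, so (0, 2) + t·d stays feasible for every t ≥ 0. Along this ray z = 3p + 9q changes by 3 per unit t, so z → +∞.

Unbounded — the objective can increase without bound over the feasible region.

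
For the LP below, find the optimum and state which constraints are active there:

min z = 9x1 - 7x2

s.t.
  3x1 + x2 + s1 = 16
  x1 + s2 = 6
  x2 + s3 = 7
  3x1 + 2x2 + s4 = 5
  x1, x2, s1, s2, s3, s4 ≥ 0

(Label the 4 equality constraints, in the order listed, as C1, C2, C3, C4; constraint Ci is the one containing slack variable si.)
Optimal: x1 = 0, x2 = 2.5
Binding: C4, x1 ≥ 0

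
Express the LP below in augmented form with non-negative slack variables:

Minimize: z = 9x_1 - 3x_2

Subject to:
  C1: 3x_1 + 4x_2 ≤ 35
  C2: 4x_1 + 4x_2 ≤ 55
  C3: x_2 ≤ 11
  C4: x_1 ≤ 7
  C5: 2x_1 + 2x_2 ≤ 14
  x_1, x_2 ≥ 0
min z = 9x_1 - 3x_2

s.t.
  3x_1 + 4x_2 + s1 = 35
  4x_1 + 4x_2 + s2 = 55
  x_2 + s3 = 11
  x_1 + s4 = 7
  2x_1 + 2x_2 + s5 = 14
  x_1, x_2, s1, s2, s3, s4, s5 ≥ 0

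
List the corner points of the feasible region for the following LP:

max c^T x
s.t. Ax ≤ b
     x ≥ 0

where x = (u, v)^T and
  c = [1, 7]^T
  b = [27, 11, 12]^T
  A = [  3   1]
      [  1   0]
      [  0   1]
Each vertex is the intersection of two constraint boundaries that also satisfies all remaining constraints:
  u = 0 and v = 0 → (0, 0)
  3u + v = 27 and v = 0 → (9, 0)
  3u + v = 27 and v = 12 → (5, 12)
  v = 12 and u = 0 → (0, 12)

Vertices: (0, 0), (9, 0), (5, 12), (0, 12)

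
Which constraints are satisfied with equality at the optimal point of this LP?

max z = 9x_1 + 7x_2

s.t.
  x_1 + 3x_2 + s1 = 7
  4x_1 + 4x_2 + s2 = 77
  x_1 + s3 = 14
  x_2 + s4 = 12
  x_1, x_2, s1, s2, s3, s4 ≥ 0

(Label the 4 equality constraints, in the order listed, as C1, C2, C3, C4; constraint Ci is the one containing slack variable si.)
Optimal: x_1 = 7, x_2 = 0
Slack at optimum:
  C1: slack = 0 (binding)
  C2: slack = 49
  C3: slack = 7
  C4: slack = 12
  x_1 ≥ 0: x_1 = 7
  x_2 ≥ 0: x_2 = 0 (binding)
Binding constraints: C1, x_2 ≥ 0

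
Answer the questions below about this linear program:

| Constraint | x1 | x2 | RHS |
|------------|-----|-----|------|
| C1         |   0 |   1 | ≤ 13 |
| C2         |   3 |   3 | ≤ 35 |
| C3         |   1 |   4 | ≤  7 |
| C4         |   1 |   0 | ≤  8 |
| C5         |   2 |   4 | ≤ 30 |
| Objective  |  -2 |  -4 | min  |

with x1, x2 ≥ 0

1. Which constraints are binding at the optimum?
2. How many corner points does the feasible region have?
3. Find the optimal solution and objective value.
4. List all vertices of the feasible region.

1. C3, x2 ≥ 0
2. 3
3. x1 = 7, x2 = 0, z = -14
4. (0, 0), (7, 0), (0, 1.75)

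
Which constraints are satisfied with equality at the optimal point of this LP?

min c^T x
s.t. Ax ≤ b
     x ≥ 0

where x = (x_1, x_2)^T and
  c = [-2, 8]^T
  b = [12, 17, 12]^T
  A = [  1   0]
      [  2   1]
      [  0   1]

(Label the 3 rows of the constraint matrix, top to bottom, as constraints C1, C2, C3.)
Optimal: x_1 = 8.5, x_2 = 0
Binding: C2, x_2 ≥ 0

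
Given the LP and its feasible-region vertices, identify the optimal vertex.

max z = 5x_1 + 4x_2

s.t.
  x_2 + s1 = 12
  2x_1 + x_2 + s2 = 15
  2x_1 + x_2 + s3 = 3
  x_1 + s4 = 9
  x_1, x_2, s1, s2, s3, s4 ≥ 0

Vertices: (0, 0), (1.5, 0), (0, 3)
(0, 3) with z = 12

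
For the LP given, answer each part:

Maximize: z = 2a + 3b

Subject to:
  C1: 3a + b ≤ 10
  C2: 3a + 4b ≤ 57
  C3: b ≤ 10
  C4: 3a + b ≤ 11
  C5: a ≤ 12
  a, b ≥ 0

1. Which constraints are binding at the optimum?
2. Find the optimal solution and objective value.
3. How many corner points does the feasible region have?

1. C1, C3, a ≥ 0
2. a = 0, b = 10, z = 30
3. 3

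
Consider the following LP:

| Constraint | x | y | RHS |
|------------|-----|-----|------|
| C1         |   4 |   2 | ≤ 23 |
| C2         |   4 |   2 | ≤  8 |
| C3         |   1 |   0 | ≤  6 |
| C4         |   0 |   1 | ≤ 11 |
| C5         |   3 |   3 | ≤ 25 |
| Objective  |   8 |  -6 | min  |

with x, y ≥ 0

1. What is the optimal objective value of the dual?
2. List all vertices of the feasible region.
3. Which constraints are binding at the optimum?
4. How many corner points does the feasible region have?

1. -24 (by strong duality, equal to the primal optimum)
2. (0, 0), (2, 0), (0, 4)
3. C2, x ≥ 0
4. 3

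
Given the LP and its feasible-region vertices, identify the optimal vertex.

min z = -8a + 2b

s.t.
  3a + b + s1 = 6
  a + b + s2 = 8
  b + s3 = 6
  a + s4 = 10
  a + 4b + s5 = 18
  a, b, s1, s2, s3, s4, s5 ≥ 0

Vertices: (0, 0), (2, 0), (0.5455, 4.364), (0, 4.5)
Evaluating z = -8a + 2b at each vertex:
  (0, 0): z = 0
  (2, 0): z = -16
  (0.5455, 4.364): z = 4.364
  (0, 4.5): z = 9

The smallest value is z = -16, attained at (2, 0).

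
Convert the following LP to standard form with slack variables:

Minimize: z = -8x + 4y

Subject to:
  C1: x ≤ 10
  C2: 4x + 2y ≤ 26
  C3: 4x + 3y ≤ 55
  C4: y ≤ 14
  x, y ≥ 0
min z = -8x + 4y

s.t.
  x + s1 = 10
  4x + 2y + s2 = 26
  4x + 3y + s3 = 55
  y + s4 = 14
  x, y, s1, s2, s3, s4 ≥ 0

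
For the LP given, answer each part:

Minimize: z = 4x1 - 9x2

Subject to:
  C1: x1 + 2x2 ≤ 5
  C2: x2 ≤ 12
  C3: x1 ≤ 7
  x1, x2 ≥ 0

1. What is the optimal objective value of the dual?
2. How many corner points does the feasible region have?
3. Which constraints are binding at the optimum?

1. -22.5 (by strong duality, equal to the primal optimum)
2. 3
3. C1, x1 ≥ 0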